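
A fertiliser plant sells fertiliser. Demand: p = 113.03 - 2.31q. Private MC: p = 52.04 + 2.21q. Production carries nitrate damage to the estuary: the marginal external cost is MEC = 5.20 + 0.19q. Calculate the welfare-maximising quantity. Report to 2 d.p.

q* = 11.85

Social marginal cost = private MC + MEC = 57.24 + 2.40q.
Set SMC = demand: 57.24 + 2.40q = 113.03 - 2.31q → q* = 11.8450.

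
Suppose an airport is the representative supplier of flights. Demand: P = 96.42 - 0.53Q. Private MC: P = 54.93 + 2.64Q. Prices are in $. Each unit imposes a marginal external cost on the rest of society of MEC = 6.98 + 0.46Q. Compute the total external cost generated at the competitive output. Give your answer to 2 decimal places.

Market equilibrium (private): 54.93 + 2.64Q = 96.42 - 0.53Q → Q_m = 13.0883.
Total external cost = ∫₀^{Q_m} (6.98 + 0.46Q) dQ = 6.98×13.0883 + ½×0.46×13.0883² = 130.7562.

$130.76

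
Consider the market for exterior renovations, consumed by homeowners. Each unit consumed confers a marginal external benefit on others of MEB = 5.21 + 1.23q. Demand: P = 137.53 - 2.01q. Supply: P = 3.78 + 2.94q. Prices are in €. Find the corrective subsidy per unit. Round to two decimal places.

Social marginal benefit = demand + MEB = 142.74 - 0.78q.
Set SMB = MC: 142.74 - 0.78q = 3.78 + 2.94q → q* = 37.3548.
The Pigouvian subsidy equals MEB at q*: 5.21 + 1.23×37.3548 = 51.1564.

subsidy = €51.16 per unit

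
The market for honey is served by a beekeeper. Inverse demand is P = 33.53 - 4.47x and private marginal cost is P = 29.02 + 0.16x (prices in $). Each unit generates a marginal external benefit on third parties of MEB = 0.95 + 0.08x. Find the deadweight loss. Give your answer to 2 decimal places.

Market equilibrium (private): 29.02 + 0.16x = 33.53 - 4.47x → x_m = 0.9741.
Social marginal cost = private MC − MEB = 28.07 + 0.08x.
Set SMC = demand: 28.07 + 0.08x = 33.53 - 4.47x → x* = 1.2000.
Height of the DWL triangle at x_m is demand(x_m) − SMC(x_m) = MEB(x_m) = 1.0279.
DWL = ½ × 0.2259 × 1.0279 = 0.1161.

DWL = $0.12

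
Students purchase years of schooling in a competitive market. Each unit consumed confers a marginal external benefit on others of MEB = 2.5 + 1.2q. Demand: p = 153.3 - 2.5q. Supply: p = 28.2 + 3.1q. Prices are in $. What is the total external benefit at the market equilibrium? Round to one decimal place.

Market equilibrium (private): 28.2 + 3.1q = 153.3 - 2.5q → q_m = 22.3393.
Total external benefit = ∫₀^{q_m} (2.5 + 1.2q) dq = 2.5×22.3393 + ½×1.2×22.3393² = 355.2748.

$355.3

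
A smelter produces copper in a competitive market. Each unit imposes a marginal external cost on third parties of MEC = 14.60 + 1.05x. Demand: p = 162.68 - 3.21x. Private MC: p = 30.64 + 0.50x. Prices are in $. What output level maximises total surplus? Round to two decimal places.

Social marginal cost = private MC + MEC = 45.24 + 1.55x.
Set SMC = demand: 45.24 + 1.55x = 162.68 - 3.21x → x* = 24.6723.

x* = 24.67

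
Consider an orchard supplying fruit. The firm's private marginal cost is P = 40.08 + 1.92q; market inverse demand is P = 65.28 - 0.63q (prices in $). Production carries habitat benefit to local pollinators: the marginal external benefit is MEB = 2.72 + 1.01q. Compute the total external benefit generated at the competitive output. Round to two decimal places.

Market equilibrium (private): 40.08 + 1.92q = 65.28 - 0.63q → q_m = 9.8824.
Total external benefit = ∫₀^{q_m} (2.72 + 1.01q) dq = 2.72×9.8824 + ½×1.01×9.8824² = 76.1994.

$76.20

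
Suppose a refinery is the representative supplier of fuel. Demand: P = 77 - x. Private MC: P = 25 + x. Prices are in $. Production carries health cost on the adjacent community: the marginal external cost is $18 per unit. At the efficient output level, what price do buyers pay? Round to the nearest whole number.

Social marginal cost = private MC + MEC = 43 + x.
Set SMC = demand: 43 + x = 77 - x → x* = 17.0000.
Consumer price on the demand curve at x*: 77 − 1×17.0000 = 60.0000.

P = $60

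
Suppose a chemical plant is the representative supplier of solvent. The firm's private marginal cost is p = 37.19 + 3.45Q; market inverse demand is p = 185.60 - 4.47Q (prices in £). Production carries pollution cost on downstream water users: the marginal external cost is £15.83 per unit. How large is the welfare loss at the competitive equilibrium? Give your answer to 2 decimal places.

DWL = £15.82

Market equilibrium (private): 37.19 + 3.45Q = 185.60 - 4.47Q → Q_m = 18.7386.
Social marginal cost = private MC + MEC = 53.02 + 3.45Q.
Set SMC = demand: 53.02 + 3.45Q = 185.60 - 4.47Q → Q* = 16.7399.
The loss is the area between SMC and demand from Q* to Q_m; with linear curves that's a triangle of height MEC(Q_m).
DWL = ½ × 1.9987 × 15.8300 = 15.8197.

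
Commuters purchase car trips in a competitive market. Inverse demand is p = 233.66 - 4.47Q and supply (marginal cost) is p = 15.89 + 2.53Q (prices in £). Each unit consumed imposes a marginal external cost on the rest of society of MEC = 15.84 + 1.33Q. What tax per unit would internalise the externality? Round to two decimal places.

tax = £48.08 per unit

Social marginal benefit = demand − MEC = 217.82 - 5.80Q.
Set SMB = MC: 217.82 - 5.80Q = 15.89 + 2.53Q → Q* = 24.2413.
The Pigouvian tax equals MEC at Q*: 15.84 + 1.33×24.2413 = 48.0809.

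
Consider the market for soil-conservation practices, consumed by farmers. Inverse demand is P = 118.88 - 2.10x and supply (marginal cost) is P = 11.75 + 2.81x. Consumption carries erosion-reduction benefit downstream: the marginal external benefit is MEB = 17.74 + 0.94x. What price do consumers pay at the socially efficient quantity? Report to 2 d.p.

Social marginal benefit = demand + MEB = 136.62 - 1.16x.
Set SMB = MC: 136.62 - 1.16x = 11.75 + 2.81x → x* = 31.4534.
Consumer price on the demand curve at x*: 118.88 − 2.10×31.4534 = 52.8279.

P = 52.83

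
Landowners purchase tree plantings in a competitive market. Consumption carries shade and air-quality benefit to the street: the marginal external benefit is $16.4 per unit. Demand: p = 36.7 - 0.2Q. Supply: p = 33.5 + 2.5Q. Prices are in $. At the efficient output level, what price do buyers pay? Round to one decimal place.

Social marginal benefit = demand + MEB = 53.1 - 0.2Q.
Set SMB = MC: 53.1 - 0.2Q = 33.5 + 2.5Q → Q* = 7.2593.
Consumer price on the demand curve at Q*: 36.7 − 0.2×7.2593 = 35.2481.

P = $35.2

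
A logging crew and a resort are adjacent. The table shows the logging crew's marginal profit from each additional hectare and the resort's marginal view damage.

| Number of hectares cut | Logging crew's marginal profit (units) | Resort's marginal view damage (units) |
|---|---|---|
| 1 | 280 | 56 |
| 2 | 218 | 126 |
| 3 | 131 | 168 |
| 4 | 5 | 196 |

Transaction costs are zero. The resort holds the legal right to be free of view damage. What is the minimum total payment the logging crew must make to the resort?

182

Efficient level: marginal profit ≥ marginal view damage through level 2, so k* = 2.
With the resort holding the right, the logging crew must at least compensate total damage at k*: 56 + 126 = 182.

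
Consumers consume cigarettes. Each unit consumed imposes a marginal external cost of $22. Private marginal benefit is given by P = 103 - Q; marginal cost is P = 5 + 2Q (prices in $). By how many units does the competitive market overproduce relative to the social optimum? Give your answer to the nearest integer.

Market equilibrium (private): 5 + 2Q = 103 - Q → Q_m = 32.6667.
Social marginal benefit = demand − MEC = 81 - Q.
Set SMB = MC: 81 - Q = 5 + 2Q → Q* = 25.3333.
Gap = |32.6667 − 25.3333| = 7.3334.

7 units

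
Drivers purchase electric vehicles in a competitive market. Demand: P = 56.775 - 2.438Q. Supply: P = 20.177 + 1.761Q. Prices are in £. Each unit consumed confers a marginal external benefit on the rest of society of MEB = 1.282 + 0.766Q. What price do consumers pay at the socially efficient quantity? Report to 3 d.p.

P = £29.874

Social marginal benefit = demand + MEB = 58.057 - 1.672Q.
Set SMB = MC: 58.057 - 1.672Q = 20.177 + 1.761Q → Q* = 11.0341.
Consumer price on the demand curve at Q*: 56.775 − 2.438×11.0341 = 29.8739.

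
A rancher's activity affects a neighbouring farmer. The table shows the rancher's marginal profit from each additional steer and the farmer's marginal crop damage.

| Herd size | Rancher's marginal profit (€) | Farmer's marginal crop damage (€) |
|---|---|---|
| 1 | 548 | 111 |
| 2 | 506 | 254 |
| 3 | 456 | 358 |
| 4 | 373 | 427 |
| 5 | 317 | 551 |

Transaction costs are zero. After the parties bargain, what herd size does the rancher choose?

3

Bargaining reaches the level where marginal profit last exceeds marginal crop damage.
That holds through level 3 (456 ≥ 358) but not at 4 (373 < 427).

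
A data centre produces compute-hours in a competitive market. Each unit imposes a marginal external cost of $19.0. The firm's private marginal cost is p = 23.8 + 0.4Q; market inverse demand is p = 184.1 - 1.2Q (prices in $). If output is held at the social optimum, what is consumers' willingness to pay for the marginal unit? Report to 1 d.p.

Social marginal cost = private MC + MEC = 42.8 + 0.4Q.
Set SMC = demand: 42.8 + 0.4Q = 184.1 - 1.2Q → Q* = 88.3125.
Consumer price on the demand curve at Q*: 184.1 − 1.2×88.3125 = 78.1250.

P = $78.1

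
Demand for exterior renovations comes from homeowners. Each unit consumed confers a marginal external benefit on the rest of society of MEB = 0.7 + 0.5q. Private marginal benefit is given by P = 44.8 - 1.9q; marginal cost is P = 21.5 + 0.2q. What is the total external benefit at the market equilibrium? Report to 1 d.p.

Market equilibrium (private): 21.5 + 0.2q = 44.8 - 1.9q → q_m = 11.0952.
Total external benefit = ∫₀^{q_m} (0.7 + 0.5q) dq = 0.7×11.0952 + ½×0.5×11.0952² = 38.5425.

38.5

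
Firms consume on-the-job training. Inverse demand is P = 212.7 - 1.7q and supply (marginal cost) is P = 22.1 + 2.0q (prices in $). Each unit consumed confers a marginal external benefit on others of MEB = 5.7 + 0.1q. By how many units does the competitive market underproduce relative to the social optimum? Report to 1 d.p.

3.0 units

Market equilibrium (private): 22.1 + 2.0q = 212.7 - 1.7q → q_m = 51.5135.
Social marginal benefit = demand + MEB = 218.4 - 1.6q.
Set SMB = MC: 218.4 - 1.6q = 22.1 + 2.0q → q* = 54.5278.
Gap = |51.5135 − 54.5278| = 3.0143.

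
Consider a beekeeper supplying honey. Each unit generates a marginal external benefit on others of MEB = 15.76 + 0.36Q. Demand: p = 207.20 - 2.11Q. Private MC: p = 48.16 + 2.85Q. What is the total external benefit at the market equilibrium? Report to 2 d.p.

Market equilibrium (private): 48.16 + 2.85Q = 207.20 - 2.11Q → Q_m = 32.0645.
Total external benefit = ∫₀^{Q_m} (15.76 + 0.36Q) dQ = 15.76×32.0645 + ½×0.36×32.0645² = 690.4003.

690.40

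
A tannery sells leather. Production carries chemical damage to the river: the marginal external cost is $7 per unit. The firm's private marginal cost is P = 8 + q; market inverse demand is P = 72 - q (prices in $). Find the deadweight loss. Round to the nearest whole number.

DWL = $12

Market equilibrium (private): 8 + q = 72 - q → q_m = 32.0000.
Social marginal cost = private MC + MEC = 15 + q.
Set SMC = demand: 15 + q = 72 - q → q* = 28.5000.
The welfare-loss triangle has base |q_m − q*| and height MEC(q_m) (the vertical gap between SMC and demand is zero at q* and MEC at q_m).
DWL = ½ × 3.5000 × 7.0000 = 12.2500.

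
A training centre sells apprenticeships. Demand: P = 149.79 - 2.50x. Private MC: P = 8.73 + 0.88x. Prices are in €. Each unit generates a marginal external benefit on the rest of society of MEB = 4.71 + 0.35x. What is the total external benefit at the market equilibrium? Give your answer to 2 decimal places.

Market equilibrium (private): 8.73 + 0.88x = 149.79 - 2.50x → x_m = 41.7337.
Total external benefit = ∫₀^{x_m} (4.71 + 0.35x) dx = 4.71×41.7337 + ½×0.35×41.7337² = 501.3635.

€501.36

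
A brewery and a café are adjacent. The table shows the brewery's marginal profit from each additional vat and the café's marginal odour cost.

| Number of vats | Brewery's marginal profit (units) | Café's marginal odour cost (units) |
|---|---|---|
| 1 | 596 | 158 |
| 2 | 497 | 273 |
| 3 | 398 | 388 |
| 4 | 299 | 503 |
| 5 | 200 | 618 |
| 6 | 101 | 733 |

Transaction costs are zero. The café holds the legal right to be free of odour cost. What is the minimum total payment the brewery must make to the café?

819

Efficient level: marginal profit ≥ marginal odour cost through level 3, so k* = 3.
With the café holding the right, the brewery must at least compensate total damage at k*: 158 + 273 + 388 = 819.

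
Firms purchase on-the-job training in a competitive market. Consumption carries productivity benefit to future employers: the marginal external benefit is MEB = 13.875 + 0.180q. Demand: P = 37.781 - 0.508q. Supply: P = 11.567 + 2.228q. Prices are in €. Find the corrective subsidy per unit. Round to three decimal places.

subsidy = €16.698 per unit

Social marginal benefit = demand + MEB = 51.656 - 0.328q.
Set SMB = MC: 51.656 - 0.328q = 11.567 + 2.228q → q* = 15.6843.
The Pigouvian subsidy equals MEB at q*: 13.875 + 0.180×15.6843 = 16.6982.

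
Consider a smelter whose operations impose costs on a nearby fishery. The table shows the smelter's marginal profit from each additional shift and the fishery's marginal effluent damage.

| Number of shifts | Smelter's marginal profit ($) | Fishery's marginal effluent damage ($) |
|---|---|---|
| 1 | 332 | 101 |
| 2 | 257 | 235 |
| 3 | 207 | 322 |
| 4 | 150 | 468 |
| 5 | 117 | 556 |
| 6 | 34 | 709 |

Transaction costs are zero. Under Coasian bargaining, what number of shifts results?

2

Bargaining reaches the level where marginal profit last exceeds marginal effluent damage.
That holds through level 2 (257 ≥ 235) but not at 3 (207 < 322).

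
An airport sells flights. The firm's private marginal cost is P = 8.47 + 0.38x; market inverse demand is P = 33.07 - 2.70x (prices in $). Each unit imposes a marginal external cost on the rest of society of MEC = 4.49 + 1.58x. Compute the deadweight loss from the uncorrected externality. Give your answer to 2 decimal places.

Market equilibrium (private): 8.47 + 0.38x = 33.07 - 2.70x → x_m = 7.9870.
Social marginal cost = private MC + MEC = 12.96 + 1.96x.
Set SMC = demand: 12.96 + 1.96x = 33.07 - 2.70x → x* = 4.3155.
The loss is the area between SMC and demand from x* to x_m; with linear curves that's a triangle of height MEC(x_m).
DWL = ½ × 3.6715 × 17.1095 = 31.4088.

DWL = $31.41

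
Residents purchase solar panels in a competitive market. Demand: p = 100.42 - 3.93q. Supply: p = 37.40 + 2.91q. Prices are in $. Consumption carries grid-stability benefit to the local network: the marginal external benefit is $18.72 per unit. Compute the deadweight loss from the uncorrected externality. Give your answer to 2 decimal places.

DWL = $25.62

Market equilibrium (private): 37.40 + 2.91q = 100.42 - 3.93q → q_m = 9.2135.
Social marginal benefit = demand + MEB = 119.14 - 3.93q.
Set SMB = MC: 119.14 - 3.93q = 37.40 + 2.91q → q* = 11.9503.
Between q* and q_m the wedge SMB − MC runs linearly from 0 to MEB(q_m), so the loss is a triangle.
DWL = ½ × 2.7368 × 18.7200 = 25.6164.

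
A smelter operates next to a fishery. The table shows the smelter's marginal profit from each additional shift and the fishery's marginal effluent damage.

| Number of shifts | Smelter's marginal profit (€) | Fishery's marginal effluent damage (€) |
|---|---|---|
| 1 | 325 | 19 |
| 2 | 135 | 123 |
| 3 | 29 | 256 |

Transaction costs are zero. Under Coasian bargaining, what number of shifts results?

Bargaining reaches the level where marginal profit last exceeds marginal effluent damage.
That holds through level 2 (135 ≥ 123) but not at 3 (29 < 256).

2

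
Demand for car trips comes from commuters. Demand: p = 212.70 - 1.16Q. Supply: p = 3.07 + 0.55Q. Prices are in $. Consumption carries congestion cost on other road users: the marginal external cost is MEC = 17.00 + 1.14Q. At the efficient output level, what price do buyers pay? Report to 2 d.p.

Social marginal benefit = demand − MEC = 195.70 - 2.30Q.
Set SMB = MC: 195.70 - 2.30Q = 3.07 + 0.55Q → Q* = 67.5895.
Consumer price on the demand curve at Q*: 212.70 − 1.16×67.5895 = 134.2962.

P = $134.30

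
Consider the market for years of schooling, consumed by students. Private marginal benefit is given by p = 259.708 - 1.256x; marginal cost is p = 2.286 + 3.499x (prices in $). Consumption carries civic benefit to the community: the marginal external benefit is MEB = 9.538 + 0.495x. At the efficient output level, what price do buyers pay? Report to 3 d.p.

P = $180.999

Social marginal benefit = demand + MEB = 269.246 - 0.761x.
Set SMB = MC: 269.246 - 0.761x = 2.286 + 3.499x → x* = 62.6667.
Consumer price on the demand curve at x*: 259.708 − 1.256×62.6667 = 180.9986.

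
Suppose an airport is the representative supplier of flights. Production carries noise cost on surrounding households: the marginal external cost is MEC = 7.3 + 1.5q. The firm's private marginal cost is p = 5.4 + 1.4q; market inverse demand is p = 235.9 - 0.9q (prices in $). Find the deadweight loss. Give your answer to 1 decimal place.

Market equilibrium (private): 5.4 + 1.4q = 235.9 - 0.9q → q_m = 100.2174.
Social marginal cost = private MC + MEC = 12.7 + 2.9q.
Set SMC = demand: 12.7 + 2.9q = 235.9 - 0.9q → q* = 58.7368.
The welfare-loss triangle has base |q_m − q*| and height MEC(q_m) (the vertical gap between SMC and demand is zero at q* and MEC at q_m).
DWL = ½ × 41.4806 × 157.6261 = 3269.2126.

DWL = $3269.2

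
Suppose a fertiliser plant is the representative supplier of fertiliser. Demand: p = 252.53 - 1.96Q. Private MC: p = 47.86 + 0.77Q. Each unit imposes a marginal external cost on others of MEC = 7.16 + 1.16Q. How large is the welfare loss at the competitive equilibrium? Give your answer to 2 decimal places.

Market equilibrium (private): 47.86 + 0.77Q = 252.53 - 1.96Q → Q_m = 74.9707.
Social marginal cost = private MC + MEC = 55.02 + 1.93Q.
Set SMC = demand: 55.02 + 1.93Q = 252.53 - 1.96Q → Q* = 50.7738.
The welfare-loss triangle has base |Q_m − Q*| and height MEC(Q_m) (the vertical gap between SMC and demand is zero at Q* and MEC at Q_m).
DWL = ½ × 24.1969 × 94.1260 = 1138.7787.

DWL = 1138.78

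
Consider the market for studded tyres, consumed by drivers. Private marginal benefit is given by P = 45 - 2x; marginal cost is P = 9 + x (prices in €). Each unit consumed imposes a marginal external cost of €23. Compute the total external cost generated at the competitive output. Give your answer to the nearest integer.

Market equilibrium (private): 9 + x = 45 - 2x → x_m = 12.0000.
Total external cost = MEC × x_m = 23 × 12.0000 = 276.0000.

€276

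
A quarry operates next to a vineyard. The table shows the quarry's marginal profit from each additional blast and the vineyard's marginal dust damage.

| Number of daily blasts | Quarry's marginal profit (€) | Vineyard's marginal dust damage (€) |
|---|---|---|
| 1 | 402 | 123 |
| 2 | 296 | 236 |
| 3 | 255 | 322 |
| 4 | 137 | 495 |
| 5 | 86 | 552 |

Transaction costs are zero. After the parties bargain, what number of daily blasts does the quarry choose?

Bargaining reaches the level where marginal profit last exceeds marginal dust damage.
That holds through level 2 (296 ≥ 236) but not at 3 (255 < 322).

2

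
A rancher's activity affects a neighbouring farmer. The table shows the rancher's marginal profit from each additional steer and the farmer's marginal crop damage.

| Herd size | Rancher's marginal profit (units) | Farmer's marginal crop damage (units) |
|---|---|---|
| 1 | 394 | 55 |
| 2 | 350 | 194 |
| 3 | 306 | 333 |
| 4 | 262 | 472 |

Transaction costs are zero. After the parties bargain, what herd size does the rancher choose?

2

Bargaining reaches the level where marginal profit last exceeds marginal crop damage.
That holds through level 2 (350 ≥ 194) but not at 3 (306 < 333).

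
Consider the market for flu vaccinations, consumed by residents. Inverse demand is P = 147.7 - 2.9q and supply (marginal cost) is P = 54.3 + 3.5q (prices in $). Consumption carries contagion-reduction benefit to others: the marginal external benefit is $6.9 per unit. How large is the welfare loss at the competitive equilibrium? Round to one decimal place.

DWL = $3.7

Market equilibrium (private): 54.3 + 3.5q = 147.7 - 2.9q → q_m = 14.5938.
Social marginal benefit = demand + MEB = 154.6 - 2.9q.
Set SMB = MC: 154.6 - 2.9q = 54.3 + 3.5q → q* = 15.6719.
Height of the DWL triangle at q_m is SMB(q_m) − MC(q_m) = MEB(q_m) = 6.9000.
DWL = ½ × 1.0781 × 6.9000 = 3.7194.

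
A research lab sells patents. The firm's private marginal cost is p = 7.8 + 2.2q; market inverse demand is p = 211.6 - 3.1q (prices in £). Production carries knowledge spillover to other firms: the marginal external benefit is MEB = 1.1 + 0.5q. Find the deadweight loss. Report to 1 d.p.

DWL = £43.0

Market equilibrium (private): 7.8 + 2.2q = 211.6 - 3.1q → q_m = 38.4528.
Social marginal cost = private MC − MEB = 6.7 + 1.7q.
Set SMC = demand: 6.7 + 1.7q = 211.6 - 3.1q → q* = 42.6875.
Between q* and q_m the wedge demand − SMC runs linearly from 0 to MEB(q_m), so the loss is a triangle.
DWL = ½ × 4.2347 × 20.3264 = 43.0381.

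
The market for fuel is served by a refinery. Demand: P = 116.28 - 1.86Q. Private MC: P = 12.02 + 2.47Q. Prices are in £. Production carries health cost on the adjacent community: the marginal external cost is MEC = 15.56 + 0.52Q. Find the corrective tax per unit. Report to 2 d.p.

Social marginal cost = private MC + MEC = 27.58 + 2.99Q.
Set SMC = demand: 27.58 + 2.99Q = 116.28 - 1.86Q → Q* = 18.2887.
The Pigouvian tax equals MEC at Q*: 15.56 + 0.52×18.2887 = 25.0701.

tax = £25.07 per unit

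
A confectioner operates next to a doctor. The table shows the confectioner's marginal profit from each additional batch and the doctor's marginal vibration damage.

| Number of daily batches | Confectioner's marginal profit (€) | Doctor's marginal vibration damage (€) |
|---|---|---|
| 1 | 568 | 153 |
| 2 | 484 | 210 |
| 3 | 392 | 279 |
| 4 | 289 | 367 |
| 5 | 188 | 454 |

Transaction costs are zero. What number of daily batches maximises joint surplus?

Bargaining reaches the level where marginal profit last exceeds marginal vibration damage.
That holds through level 3 (392 ≥ 279) but not at 4 (289 < 367).

3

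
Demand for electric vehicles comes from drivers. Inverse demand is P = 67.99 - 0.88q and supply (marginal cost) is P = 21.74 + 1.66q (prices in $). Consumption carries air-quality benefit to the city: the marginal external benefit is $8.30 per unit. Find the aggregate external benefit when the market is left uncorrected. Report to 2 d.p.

$151.13

Market equilibrium (private): 21.74 + 1.66q = 67.99 - 0.88q → q_m = 18.2087.
Total external benefit = MEB × q_m = 8.30 × 18.2087 = 151.1322.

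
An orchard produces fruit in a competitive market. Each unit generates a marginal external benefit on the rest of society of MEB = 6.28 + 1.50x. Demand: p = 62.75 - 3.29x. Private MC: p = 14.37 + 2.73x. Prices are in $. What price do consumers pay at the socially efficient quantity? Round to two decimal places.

Social marginal cost = private MC − MEB = 8.09 + 1.23x.
Set SMC = demand: 8.09 + 1.23x = 62.75 - 3.29x → x* = 12.0929.
Consumer price on the demand curve at x*: 62.75 − 3.29×12.0929 = 22.9644.

P = $22.96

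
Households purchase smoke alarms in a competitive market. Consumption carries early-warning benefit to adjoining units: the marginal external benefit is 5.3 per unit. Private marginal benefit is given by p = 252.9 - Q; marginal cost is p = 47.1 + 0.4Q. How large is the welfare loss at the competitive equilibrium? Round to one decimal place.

Market equilibrium (private): 47.1 + 0.4Q = 252.9 - Q → Q_m = 147.0000.
Social marginal benefit = demand + MEB = 258.2 - Q.
Set SMB = MC: 258.2 - Q = 47.1 + 0.4Q → Q* = 150.7857.
Height of the DWL triangle at Q_m is SMB(Q_m) − MC(Q_m) = MEB(Q_m) = 5.3000.
DWL = ½ × 3.7857 × 5.3000 = 10.0321.

DWL = 10.0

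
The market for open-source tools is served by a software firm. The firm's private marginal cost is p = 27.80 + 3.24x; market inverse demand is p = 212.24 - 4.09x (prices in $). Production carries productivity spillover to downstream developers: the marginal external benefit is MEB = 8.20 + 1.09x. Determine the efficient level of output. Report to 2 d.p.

x* = 30.87

Social marginal cost = private MC − MEB = 19.60 + 2.15x.
Set SMC = demand: 19.60 + 2.15x = 212.24 - 4.09x → x* = 30.8718.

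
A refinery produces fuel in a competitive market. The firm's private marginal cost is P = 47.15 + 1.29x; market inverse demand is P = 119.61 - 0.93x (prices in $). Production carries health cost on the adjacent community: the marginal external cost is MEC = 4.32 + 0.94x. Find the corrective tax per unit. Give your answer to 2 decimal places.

tax = $24.59 per unit

Social marginal cost = private MC + MEC = 51.47 + 2.23x.
Set SMC = demand: 51.47 + 2.23x = 119.61 - 0.93x → x* = 21.5633.
The Pigouvian tax equals MEC at x*: 4.32 + 0.94×21.5633 = 24.5895.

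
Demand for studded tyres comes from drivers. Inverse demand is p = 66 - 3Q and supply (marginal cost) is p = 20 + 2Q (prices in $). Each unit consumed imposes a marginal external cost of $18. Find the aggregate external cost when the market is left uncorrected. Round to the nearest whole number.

$166

Market equilibrium (private): 20 + 2Q = 66 - 3Q → Q_m = 9.2000.
Total external cost = MEC × Q_m = 18 × 9.2000 = 165.6000.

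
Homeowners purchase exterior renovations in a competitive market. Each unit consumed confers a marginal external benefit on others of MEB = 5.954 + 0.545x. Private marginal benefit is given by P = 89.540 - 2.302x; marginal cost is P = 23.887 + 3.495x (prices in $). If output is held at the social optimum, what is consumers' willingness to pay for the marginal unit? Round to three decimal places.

P = $58.154

Social marginal benefit = demand + MEB = 95.494 - 1.757x.
Set SMB = MC: 95.494 - 1.757x = 23.887 + 3.495x → x* = 13.6342.
Consumer price on the demand curve at x*: 89.540 − 2.302×13.6342 = 58.1541.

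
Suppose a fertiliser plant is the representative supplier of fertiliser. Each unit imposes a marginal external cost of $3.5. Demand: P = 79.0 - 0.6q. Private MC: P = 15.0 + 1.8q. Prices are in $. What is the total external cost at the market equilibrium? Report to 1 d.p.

Market equilibrium (private): 15.0 + 1.8q = 79.0 - 0.6q → q_m = 26.6667.
Total external cost = MEC × q_m = 3.5 × 26.6667 = 93.3335.

$93.3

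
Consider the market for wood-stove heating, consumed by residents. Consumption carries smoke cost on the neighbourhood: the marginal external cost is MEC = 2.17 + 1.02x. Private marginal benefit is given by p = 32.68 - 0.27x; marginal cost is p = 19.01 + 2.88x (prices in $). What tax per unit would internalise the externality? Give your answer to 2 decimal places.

tax = $4.98 per unit

Social marginal benefit = demand − MEC = 30.51 - 1.29x.
Set SMB = MC: 30.51 - 1.29x = 19.01 + 2.88x → x* = 2.7578.
The Pigouvian tax equals MEC at x*: 2.17 + 1.02×2.7578 = 4.9830.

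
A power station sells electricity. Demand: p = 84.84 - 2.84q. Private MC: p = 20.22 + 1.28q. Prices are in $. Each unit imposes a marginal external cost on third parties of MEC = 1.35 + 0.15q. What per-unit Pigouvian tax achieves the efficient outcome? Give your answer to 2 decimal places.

tax = $3.57 per unit

Social marginal cost = private MC + MEC = 21.57 + 1.43q.
Set SMC = demand: 21.57 + 1.43q = 84.84 - 2.84q → q* = 14.8173.
The Pigouvian tax equals MEC at q*: 1.35 + 0.15×14.8173 = 3.5726.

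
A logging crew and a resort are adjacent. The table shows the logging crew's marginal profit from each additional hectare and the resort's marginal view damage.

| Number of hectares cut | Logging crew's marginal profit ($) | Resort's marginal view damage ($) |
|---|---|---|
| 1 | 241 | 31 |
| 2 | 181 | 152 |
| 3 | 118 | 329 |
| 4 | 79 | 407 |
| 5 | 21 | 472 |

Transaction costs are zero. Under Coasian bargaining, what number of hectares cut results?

Bargaining reaches the level where marginal profit last exceeds marginal view damage.
That holds through level 2 (181 ≥ 152) but not at 3 (118 < 329).

2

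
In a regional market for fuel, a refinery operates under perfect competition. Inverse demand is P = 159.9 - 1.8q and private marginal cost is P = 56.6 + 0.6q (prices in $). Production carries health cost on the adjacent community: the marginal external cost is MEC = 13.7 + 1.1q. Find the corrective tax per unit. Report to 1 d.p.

tax = $41.9 per unit

Social marginal cost = private MC + MEC = 70.3 + 1.7q.
Set SMC = demand: 70.3 + 1.7q = 159.9 - 1.8q → q* = 25.6000.
The Pigouvian tax equals MEC at q*: 13.7 + 1.1×25.6000 = 41.8600.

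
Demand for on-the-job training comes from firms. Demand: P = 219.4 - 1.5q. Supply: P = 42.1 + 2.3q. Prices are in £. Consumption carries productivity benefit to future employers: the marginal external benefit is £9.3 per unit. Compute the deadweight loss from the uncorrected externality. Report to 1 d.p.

Market equilibrium (private): 42.1 + 2.3q = 219.4 - 1.5q → q_m = 46.6579.
Social marginal benefit = demand + MEB = 228.7 - 1.5q.
Set SMB = MC: 228.7 - 1.5q = 42.1 + 2.3q → q* = 49.1053.
The loss is the area between SMB and MC from q* to q_m; with linear curves that's a triangle of height MEB(q_m).
DWL = ½ × 2.4474 × 9.3000 = 11.3804.

DWL = £11.4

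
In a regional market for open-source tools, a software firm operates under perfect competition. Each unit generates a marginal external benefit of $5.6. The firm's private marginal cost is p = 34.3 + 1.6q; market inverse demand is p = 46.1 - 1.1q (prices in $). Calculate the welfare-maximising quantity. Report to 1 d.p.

Social marginal cost = private MC − MEB = 28.7 + 1.6q.
Set SMC = demand: 28.7 + 1.6q = 46.1 - 1.1q → q* = 6.4444.

q* = 6.4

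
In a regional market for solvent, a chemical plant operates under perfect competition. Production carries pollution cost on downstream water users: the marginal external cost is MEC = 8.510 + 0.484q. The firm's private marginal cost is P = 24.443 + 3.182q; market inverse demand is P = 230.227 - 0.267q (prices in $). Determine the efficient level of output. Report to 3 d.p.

q* = 50.159

Social marginal cost = private MC + MEC = 32.953 + 3.666q.
Set SMC = demand: 32.953 + 3.666q = 230.227 - 0.267q → q* = 50.1587.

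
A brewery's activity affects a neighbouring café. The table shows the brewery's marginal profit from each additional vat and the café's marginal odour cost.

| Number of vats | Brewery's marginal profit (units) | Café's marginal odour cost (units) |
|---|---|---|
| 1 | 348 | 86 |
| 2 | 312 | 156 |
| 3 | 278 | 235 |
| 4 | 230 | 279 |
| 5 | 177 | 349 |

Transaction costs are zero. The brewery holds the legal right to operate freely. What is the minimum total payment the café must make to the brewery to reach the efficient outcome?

Left alone the brewery would choose level 5 (marginal profit stays positive).
Efficient level: k* = 3 (marginal profit ≥ marginal odour cost through 3).
The café must at least cover the brewery's forgone profit from cutting 5→3: 230 + 177 = 407.

407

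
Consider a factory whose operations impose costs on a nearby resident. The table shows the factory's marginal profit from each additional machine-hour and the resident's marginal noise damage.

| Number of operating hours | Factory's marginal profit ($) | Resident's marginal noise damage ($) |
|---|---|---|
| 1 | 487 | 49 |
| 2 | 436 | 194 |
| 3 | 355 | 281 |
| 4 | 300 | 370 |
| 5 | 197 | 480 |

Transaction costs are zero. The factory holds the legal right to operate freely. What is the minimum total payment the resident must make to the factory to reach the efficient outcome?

Left alone the factory would choose level 5 (marginal profit stays positive).
Efficient level: k* = 3 (marginal profit ≥ marginal noise damage through 3).
The resident must at least cover the factory's forgone profit from cutting 5→3: 300 + 197 = 497.

$497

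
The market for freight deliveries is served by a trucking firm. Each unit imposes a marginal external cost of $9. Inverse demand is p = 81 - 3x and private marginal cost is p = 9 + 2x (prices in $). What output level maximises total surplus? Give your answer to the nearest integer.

Social marginal cost = private MC + MEC = 18 + 2x.
Set SMC = demand: 18 + 2x = 81 - 3x → x* = 12.6000.

x* = 13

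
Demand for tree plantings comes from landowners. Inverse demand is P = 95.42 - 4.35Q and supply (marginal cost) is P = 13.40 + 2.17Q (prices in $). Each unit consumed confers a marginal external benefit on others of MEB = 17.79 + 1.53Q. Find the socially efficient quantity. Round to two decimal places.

Q* = 20.00

Social marginal benefit = demand + MEB = 113.21 - 2.82Q.
Set SMB = MC: 113.21 - 2.82Q = 13.40 + 2.17Q → Q* = 20.0020.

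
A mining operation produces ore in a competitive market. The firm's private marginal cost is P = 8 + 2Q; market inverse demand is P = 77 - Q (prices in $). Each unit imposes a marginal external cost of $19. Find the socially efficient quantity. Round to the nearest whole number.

Social marginal cost = private MC + MEC = 27 + 2Q.
Set SMC = demand: 27 + 2Q = 77 - Q → Q* = 16.6667.

Q* = 17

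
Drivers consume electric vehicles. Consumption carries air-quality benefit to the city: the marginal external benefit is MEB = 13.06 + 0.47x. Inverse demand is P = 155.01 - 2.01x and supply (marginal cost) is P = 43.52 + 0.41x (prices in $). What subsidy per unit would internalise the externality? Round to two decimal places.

Social marginal benefit = demand + MEB = 168.07 - 1.54x.
Set SMB = MC: 168.07 - 1.54x = 43.52 + 0.41x → x* = 63.8718.
The Pigouvian subsidy equals MEB at x*: 13.06 + 0.47×63.8718 = 43.0797.

subsidy = $43.08 per unit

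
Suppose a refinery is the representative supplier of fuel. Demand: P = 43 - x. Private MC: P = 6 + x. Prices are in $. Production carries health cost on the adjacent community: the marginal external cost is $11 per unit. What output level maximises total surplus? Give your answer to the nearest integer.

Social marginal cost = private MC + MEC = 17 + x.
Set SMC = demand: 17 + x = 43 - x → x* = 13.0000.

x* = 13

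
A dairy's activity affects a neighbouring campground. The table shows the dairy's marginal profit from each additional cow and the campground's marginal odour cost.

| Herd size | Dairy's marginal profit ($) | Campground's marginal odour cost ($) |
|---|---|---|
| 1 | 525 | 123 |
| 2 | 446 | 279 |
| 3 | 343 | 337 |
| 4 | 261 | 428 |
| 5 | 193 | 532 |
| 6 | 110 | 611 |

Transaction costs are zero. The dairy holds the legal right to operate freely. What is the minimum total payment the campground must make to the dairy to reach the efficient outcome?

Left alone the dairy would choose level 6 (marginal profit stays positive).
Efficient level: k* = 3 (marginal profit ≥ marginal odour cost through 3).
The campground must at least cover the dairy's forgone profit from cutting 6→3: 261 + 193 + 110 = 564.

$564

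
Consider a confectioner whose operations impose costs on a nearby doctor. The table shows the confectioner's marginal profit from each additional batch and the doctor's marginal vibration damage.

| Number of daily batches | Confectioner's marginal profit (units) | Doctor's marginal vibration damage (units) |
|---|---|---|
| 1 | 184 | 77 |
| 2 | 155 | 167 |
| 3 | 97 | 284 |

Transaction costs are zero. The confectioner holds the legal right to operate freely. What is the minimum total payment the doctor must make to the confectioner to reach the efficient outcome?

252

Left alone the confectioner would choose level 3 (marginal profit stays positive).
Efficient level: k* = 1 (marginal profit ≥ marginal vibration damage through 1).
The doctor must at least cover the confectioner's forgone profit from cutting 3→1: 155 + 97 = 252.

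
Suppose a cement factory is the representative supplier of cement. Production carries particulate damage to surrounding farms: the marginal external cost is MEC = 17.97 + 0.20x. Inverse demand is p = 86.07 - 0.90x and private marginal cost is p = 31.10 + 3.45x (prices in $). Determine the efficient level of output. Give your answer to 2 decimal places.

x* = 8.13

Social marginal cost = private MC + MEC = 49.07 + 3.65x.
Set SMC = demand: 49.07 + 3.65x = 86.07 - 0.90x → x* = 8.1319.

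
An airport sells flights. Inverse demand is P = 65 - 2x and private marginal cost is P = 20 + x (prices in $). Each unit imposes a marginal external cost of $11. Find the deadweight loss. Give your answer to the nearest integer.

DWL = $20

Market equilibrium (private): 20 + x = 65 - 2x → x_m = 15.0000.
Social marginal cost = private MC + MEC = 31 + x.
Set SMC = demand: 31 + x = 65 - 2x → x* = 11.3333.
Height of the DWL triangle at x_m is SMC(x_m) − demand(x_m) = MEC(x_m) = 11.0000.
DWL = ½ × 3.6667 × 11.0000 = 20.1669.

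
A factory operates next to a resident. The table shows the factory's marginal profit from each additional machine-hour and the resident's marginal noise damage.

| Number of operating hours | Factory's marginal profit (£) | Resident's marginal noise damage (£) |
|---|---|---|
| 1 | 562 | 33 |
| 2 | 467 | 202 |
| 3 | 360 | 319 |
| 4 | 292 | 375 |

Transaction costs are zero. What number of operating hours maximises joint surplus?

3

Bargaining reaches the level where marginal profit last exceeds marginal noise damage.
That holds through level 3 (360 ≥ 319) but not at 4 (292 < 375).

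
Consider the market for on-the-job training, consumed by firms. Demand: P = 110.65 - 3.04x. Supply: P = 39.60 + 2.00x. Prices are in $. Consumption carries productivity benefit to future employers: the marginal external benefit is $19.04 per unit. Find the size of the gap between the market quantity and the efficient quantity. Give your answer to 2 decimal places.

3.78 units

Market equilibrium (private): 39.60 + 2.00x = 110.65 - 3.04x → x_m = 14.0972.
Social marginal benefit = demand + MEB = 129.69 - 3.04x.
Set SMB = MC: 129.69 - 3.04x = 39.60 + 2.00x → x* = 17.8750.
Gap = |14.0972 − 17.8750| = 3.7778.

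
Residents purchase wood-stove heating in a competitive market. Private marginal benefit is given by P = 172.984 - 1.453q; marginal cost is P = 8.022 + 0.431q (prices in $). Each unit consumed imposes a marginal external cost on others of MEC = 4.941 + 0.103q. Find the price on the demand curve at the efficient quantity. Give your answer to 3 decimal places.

P = $55.968

Social marginal benefit = demand − MEC = 168.043 - 1.556q.
Set SMB = MC: 168.043 - 1.556q = 8.022 + 0.431q → q* = 80.5340.
Consumer price on the demand curve at q*: 172.984 − 1.453×80.5340 = 55.9681.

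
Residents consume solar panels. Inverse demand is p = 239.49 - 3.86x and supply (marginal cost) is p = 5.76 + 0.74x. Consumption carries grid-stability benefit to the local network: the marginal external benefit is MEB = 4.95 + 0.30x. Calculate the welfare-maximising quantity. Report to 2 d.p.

x* = 55.51

Social marginal benefit = demand + MEB = 244.44 - 3.56x.
Set SMB = MC: 244.44 - 3.56x = 5.76 + 0.74x → x* = 55.5070.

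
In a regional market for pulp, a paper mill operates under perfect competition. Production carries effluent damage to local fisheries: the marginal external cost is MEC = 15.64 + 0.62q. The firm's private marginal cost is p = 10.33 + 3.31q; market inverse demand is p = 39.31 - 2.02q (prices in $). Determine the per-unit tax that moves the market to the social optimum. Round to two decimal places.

Social marginal cost = private MC + MEC = 25.97 + 3.93q.
Set SMC = demand: 25.97 + 3.93q = 39.31 - 2.02q → q* = 2.2420.
The Pigouvian tax equals MEC at q*: 15.64 + 0.62×2.2420 = 17.0300.

tax = $17.03 per unit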